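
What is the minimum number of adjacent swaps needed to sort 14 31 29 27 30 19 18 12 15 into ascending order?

There are 26 adjacent swaps.

Minimum adjacent swaps = number of inversions (each swap of adjacent out-of-order elements removes one inversion and no swap can remove more).
Count inversions — for each element, later elements that are smaller:
14: 12 → 1
31: 29, 27, 30, 19, 18, 12, 15 → 7
29: 27, 19, 18, 12, 15 → 5
27: 19, 18, 12, 15 → 4
30: 19, 18, 12, 15 → 4
19: 18, 12, 15 → 3
18: 12, 15 → 2
12: none → 0
15: none → 0
Total inversions: 1 + 7 + 5 + 4 + 4 + 3 + 2 + 0 + 0 = 26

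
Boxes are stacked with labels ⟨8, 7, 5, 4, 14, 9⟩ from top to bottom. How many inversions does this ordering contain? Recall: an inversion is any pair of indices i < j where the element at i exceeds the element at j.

For each element, count later entries that are smaller:
8 → 7, 5, 4 → 3
7 → 5, 4 → 2
5 → 4 → 1
4 → none → 0
14 → 9 → 1
9 → none → 0
Sum: 3 + 2 + 1 + 0 + 1 + 0 = 7

Inversions: 7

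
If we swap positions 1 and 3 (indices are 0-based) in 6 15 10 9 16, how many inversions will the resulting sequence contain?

Positions 1 and 3 hold 15 and 9; after swapping, the array is [6, 9, 10, 15, 16].
Count, for each position, how many later elements it exceeds:
6: 0
9: 0
10: 0
15: 0
16: 0
Sum: 0 + 0 + 0 + 0 + 0 = 0

0 inversions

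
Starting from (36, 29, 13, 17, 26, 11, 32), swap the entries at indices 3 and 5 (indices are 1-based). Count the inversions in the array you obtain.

16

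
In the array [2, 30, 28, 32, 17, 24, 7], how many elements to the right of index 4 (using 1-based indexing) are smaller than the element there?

The element at index 4 is 32.
Elements after it: 17, 24, 7
Those smaller than 32: 17, 24, 7

3 such elements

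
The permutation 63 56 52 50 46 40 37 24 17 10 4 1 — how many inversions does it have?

66 out-of-order pairs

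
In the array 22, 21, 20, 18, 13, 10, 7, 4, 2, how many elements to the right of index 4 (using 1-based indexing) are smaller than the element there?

5

The element at index 4 is 18.
Elements after it: 13, 10, 7, 4, 2
Those smaller than 18: 13, 10, 7, 4, 2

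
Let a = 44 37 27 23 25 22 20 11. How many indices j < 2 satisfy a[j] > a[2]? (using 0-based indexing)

2

The element at index 2 is 27.
Elements before it: 44, 37
Those larger than 27: 44, 37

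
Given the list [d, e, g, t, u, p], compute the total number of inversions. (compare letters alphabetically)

2

Out-of-order index pairs (1-indexed):
(4,6): t > p
(5,6): u > p
That's 2 pairs.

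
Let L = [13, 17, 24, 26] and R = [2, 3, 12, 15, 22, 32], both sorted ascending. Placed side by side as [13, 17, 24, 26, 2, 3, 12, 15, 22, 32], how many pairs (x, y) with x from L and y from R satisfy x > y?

Take each right-half value and tally the left-half values above it:
r = 2: 13, 17, 24, 26 → 4
r = 3: 13, 17, 24, 26 → 4
r = 12: 13, 17, 24, 26 → 4
r = 15: 17, 24, 26 → 3
r = 22: 24, 26 → 2
r = 32: none → 0
Cross-inversions: 4 + 4 + 4 + 3 + 2 + 0 = 17

17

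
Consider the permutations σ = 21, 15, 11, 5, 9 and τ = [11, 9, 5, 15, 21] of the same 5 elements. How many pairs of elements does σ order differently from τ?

Assign each item its position (1..5) in the first ordering, then rewrite the second ordering as that position sequence:
positions: 21→1, 15→2, 11→3, 5→4, 9→5
second ordering as positions: [3, 5, 4, 2, 1]
Discordant pairs = inversions in this position sequence.
3: 2, 1 → 2
5: 4, 2, 1 → 3
4: 2, 1 → 2
2: 1 → 1
1: 0
Total: 2 + 3 + 2 + 1 + 0 = 8

8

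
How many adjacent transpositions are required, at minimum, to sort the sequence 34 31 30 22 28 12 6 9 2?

34

Each adjacent swap fixes exactly one inversion, so the minimum swap count equals the number of inversions.
Count inversions — for each element, later elements that are smaller:
34: 31, 30, 22, 28, 12, 6, 9, 2 → 8
31: 30, 22, 28, 12, 6, 9, 2 → 7
30: 22, 28, 12, 6, 9, 2 → 6
22: 12, 6, 9, 2 → 4
28: 12, 6, 9, 2 → 4
12: 6, 9, 2 → 3
6: 2 → 1
9: 2 → 1
2: none → 0
Total inversions: 8 + 7 + 6 + 4 + 4 + 3 + 1 + 1 + 0 = 34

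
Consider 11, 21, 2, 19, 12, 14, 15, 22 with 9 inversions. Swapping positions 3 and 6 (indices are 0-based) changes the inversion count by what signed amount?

-1

Positions 3 and 6 hold 19 and 15; after swapping, the array is [11, 21, 2, 15, 12, 14, 19, 22].
Sweep left to right; for each value list the smaller values that follow it:
11: 1
21: 5
2: 0
15: 2
12: 0
14: 0
19: 0
22: 0
Sum: 1 + 5 + 0 + 2 + 0 + 0 + 0 + 0 = 8
Change: 8 − 9 = -1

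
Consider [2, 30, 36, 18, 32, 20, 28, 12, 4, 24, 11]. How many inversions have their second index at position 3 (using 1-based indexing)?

0 such elements

The element at index 3 is 36.
Elements before it: 2, 30
None of them are larger than 36.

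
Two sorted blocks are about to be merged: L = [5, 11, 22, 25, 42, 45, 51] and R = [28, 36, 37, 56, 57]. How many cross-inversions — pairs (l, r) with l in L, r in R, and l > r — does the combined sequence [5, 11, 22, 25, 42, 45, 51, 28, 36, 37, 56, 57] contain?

Take each right-half value and tally the left-half values above it:
r = 28: 42, 45, 51 → 3
r = 36: 42, 45, 51 → 3
r = 37: 42, 45, 51 → 3
r = 56: none → 0
r = 57: none → 0
Cross-inversions: 3 + 3 + 3 + 0 + 0 = 9

9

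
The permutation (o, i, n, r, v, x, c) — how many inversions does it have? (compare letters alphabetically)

Out-of-order index pairs (0-indexed):
(0,1): o > i
(0,2): o > n
(0,6): o > c
(1,6): i > c
(2,6): n > c
(3,6): r > c
(4,6): v > c
(5,6): x > c
That's 8 pairs.

8 inversions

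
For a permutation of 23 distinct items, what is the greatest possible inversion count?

253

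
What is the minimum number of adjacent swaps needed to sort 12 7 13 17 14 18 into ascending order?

Minimum adjacent swaps = number of inversions (each swap of adjacent out-of-order elements removes one inversion and no swap can remove more).
Count inversions — for each element, later elements that are smaller:
12: 7 → 1
7: none → 0
13: none → 0
17: 14 → 1
14: none → 0
18: none → 0
Total inversions: 1 + 0 + 0 + 1 + 0 + 0 = 2

2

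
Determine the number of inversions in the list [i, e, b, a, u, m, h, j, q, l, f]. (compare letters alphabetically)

Out-of-order pairs: 23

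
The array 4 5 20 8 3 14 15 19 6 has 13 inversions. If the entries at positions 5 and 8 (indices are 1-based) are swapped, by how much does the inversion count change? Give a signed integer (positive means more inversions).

Positions 5 and 8 hold 3 and 19; after swapping, the array is [4, 5, 20, 8, 19, 14, 15, 3, 6].
Sweep left to right; for each value list the smaller values that follow it:
4 → 3 → 1
5 → 3 → 1
20 → 8, 19, 14, 15, 3, 6 → 6
8 → 3, 6 → 2
19 → 14, 15, 3, 6 → 4
14 → 3, 6 → 2
15 → 3, 6 → 2
3 → none → 0
6 → none → 0
Sum: 1 + 1 + 6 + 2 + 4 + 2 + 2 + 0 + 0 = 18
Change: 18 − 13 = +5

+5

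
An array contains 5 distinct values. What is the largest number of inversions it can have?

A reversed (strictly descending) arrangement makes every pair an inversion, giving C(5, 2) inversions.
C(5, 2) = 5·4/2 = 10

10 inversions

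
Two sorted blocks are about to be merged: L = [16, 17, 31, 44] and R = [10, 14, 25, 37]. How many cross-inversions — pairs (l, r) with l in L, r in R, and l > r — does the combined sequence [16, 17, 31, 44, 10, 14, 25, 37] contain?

For each element r of the right run, count left-run elements greater than r:
r = 10: 16, 17, 31, 44 → 4
r = 14: 16, 17, 31, 44 → 4
r = 25: 31, 44 → 2
r = 37: 44 → 1
Cross-inversions: 4 + 4 + 2 + 1 = 11

11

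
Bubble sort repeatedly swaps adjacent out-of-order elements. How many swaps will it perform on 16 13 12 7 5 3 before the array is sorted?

Minimum adjacent swaps = number of inversions (each swap of adjacent out-of-order elements removes one inversion and no swap can remove more).
Count inversions — for each element, later elements that are smaller:
16: 13, 12, 7, 5, 3 → 5
13: 12, 7, 5, 3 → 4
12: 7, 5, 3 → 3
7: 5, 3 → 2
5: 3 → 1
3: none → 0
Total inversions: 5 + 4 + 3 + 2 + 1 + 0 = 15

15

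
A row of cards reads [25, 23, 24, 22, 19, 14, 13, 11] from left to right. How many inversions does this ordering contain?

Element-by-element contributions:
25: 7
23: 5
24: 5
22: 4
19: 3
14: 2
13: 1
11: 0
Sum: 7 + 5 + 5 + 4 + 3 + 2 + 1 + 0 = 27

27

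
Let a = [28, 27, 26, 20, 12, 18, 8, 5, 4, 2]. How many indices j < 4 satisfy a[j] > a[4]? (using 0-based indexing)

4 such elements

The element at index 4 is 12.
Elements before it: 28, 27, 26, 20
Those larger than 12: 28, 27, 26, 20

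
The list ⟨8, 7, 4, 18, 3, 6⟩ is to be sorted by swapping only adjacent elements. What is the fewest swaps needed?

10

Minimum adjacent swaps = number of inversions (each swap of adjacent out-of-order elements removes one inversion and no swap can remove more).
Count inversions — for each element, later elements that are smaller:
8: 7, 4, 3, 6 → 4
7: 4, 3, 6 → 3
4: 3 → 1
18: 3, 6 → 2
3: none → 0
6: none → 0
Total inversions: 4 + 3 + 1 + 2 + 0 + 0 = 10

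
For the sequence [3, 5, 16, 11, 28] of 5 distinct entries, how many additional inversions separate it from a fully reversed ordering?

Maximum inversions for 5 distinct elements is C(5, 2) = 5·4/2 = 10.
Current inversions — for each element, count later smaller elements:
3: 0
5: 0
16: 1
11: 0
28: 0
Current total: 0 + 0 + 1 + 0 + 0 = 1
Shortfall: 10 − 1 = 9

9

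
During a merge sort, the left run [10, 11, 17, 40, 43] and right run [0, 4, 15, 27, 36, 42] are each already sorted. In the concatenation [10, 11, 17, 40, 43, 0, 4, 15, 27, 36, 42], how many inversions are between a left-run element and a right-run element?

18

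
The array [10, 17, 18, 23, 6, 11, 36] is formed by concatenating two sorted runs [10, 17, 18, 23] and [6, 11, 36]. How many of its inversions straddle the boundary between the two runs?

For each element r of the right run, count left-run elements greater than r:
r = 6: 10, 17, 18, 23 → 4
r = 11: 17, 18, 23 → 3
r = 36: none → 0
Cross-inversions: 4 + 3 + 0 = 7

Split inversions: 7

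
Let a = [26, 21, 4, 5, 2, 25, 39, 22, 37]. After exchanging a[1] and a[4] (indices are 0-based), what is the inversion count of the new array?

There are 9 inversions.

Positions 1 and 4 hold 21 and 2; after swapping, the array is [26, 2, 4, 5, 21, 25, 39, 22, 37].
Element-by-element contributions:
26: 6
2: 0
4: 0
5: 0
21: 0
25: 1
39: 2
22: 0
37: 0
Sum: 6 + 0 + 0 + 0 + 0 + 1 + 2 + 0 + 0 = 9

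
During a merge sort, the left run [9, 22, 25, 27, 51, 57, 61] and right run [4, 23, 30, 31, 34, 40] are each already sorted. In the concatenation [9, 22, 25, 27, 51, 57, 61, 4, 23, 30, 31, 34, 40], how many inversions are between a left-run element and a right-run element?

Take each right-half value and tally the left-half values above it:
r = 4: 9, 22, 25, 27, 51, 57, 61 → 7
r = 23: 25, 27, 51, 57, 61 → 5
r = 30: 51, 57, 61 → 3
r = 31: 51, 57, 61 → 3
r = 34: 51, 57, 61 → 3
r = 40: 51, 57, 61 → 3
Cross-inversions: 7 + 5 + 3 + 3 + 3 + 3 = 24

24 cross-inversions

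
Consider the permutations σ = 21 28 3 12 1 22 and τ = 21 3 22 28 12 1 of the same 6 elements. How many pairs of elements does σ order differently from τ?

4 discordant pairs

Assign each item its position (1..6) in the first ordering, then rewrite the second ordering as that position sequence:
positions: 21→1, 28→2, 3→3, 12→4, 1→5, 22→6
second ordering as positions: [1, 3, 6, 2, 4, 5]
Discordant pairs = inversions in this position sequence.
1: 0
3: 2 → 1
6: 2, 4, 5 → 3
2: 0
4: 0
5: 0
Total: 0 + 1 + 3 + 0 + 0 + 0 = 4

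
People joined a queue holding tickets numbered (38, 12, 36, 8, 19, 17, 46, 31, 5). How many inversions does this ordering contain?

21

Element-by-element contributions:
38 → 12, 36, 8, 19, 17, 31, 5 → 7
12 → 8, 5 → 2
36 → 8, 19, 17, 31, 5 → 5
8 → 5 → 1
19 → 17, 5 → 2
17 → 5 → 1
46 → 31, 5 → 2
31 → 5 → 1
5 → none → 0
Sum: 7 + 2 + 5 + 1 + 2 + 1 + 2 + 1 + 0 = 21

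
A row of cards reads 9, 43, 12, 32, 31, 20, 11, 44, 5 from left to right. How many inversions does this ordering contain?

20 out-of-order pairs

Sweep left to right; for each value list the smaller values that follow it:
9: 1
43: 6
12: 2
32: 4
31: 3
20: 2
11: 1
44: 1
5: 0
Sum: 1 + 6 + 2 + 4 + 3 + 2 + 1 + 1 + 0 = 20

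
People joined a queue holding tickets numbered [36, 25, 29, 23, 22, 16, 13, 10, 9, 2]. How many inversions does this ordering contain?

There are 44 inversions.

Count, for each position, how many later elements it exceeds:
36: 9
25: 7
29: 7
23: 6
22: 5
16: 4
13: 3
10: 2
9: 1
2: 0
Sum: 9 + 7 + 7 + 6 + 5 + 4 + 3 + 2 + 1 + 0 = 44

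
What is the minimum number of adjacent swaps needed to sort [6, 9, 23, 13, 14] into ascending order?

Minimum adjacent swaps = number of inversions (each swap of adjacent out-of-order elements removes one inversion and no swap can remove more).
Count inversions — for each element, later elements that are smaller:
6: none → 0
9: none → 0
23: 13, 14 → 2
13: none → 0
14: none → 0
Total inversions: 0 + 0 + 2 + 0 + 0 = 2

2 swaps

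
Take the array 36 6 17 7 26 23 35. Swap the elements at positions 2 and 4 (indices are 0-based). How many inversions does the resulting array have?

Positions 2 and 4 hold 17 and 26; after swapping, the array is [36, 6, 26, 7, 17, 23, 35].
Count, for each position, how many later elements it exceeds:
36: 6
6: 0
26: 3
7: 0
17: 0
23: 0
35: 0
Sum: 6 + 0 + 3 + 0 + 0 + 0 + 0 = 9

9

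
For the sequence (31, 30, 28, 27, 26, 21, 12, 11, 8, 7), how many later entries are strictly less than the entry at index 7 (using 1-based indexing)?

The element at index 7 is 12.
Elements after it: 11, 8, 7
Those smaller than 12: 11, 8, 7

3 such elements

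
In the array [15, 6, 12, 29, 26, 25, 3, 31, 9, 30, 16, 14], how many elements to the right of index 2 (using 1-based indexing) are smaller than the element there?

1

The element at index 2 is 6.
Elements after it: 12, 29, 26, 25, 3, 31, 9, 30, 16, 14
Those smaller than 6: 3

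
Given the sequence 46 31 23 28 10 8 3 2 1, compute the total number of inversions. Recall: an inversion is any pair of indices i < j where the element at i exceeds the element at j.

35 inversions

Count, for each position, how many later elements it exceeds:
46 → 31, 23, 28, 10, 8, 3, 2, 1 → 8
31 → 23, 28, 10, 8, 3, 2, 1 → 7
23 → 10, 8, 3, 2, 1 → 5
28 → 10, 8, 3, 2, 1 → 5
10 → 8, 3, 2, 1 → 4
8 → 3, 2, 1 → 3
3 → 2, 1 → 2
2 → 1 → 1
1 → none → 0
Sum: 8 + 7 + 5 + 5 + 4 + 3 + 2 + 1 + 0 = 35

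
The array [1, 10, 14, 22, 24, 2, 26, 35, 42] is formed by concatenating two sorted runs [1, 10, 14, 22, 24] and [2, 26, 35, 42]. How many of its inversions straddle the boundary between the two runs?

Take each right-half value and tally the left-half values above it:
r = 2: 10, 14, 22, 24 → 4
r = 26: none → 0
r = 35: none → 0
r = 42: none → 0
Cross-inversions: 4 + 0 + 0 + 0 = 4

4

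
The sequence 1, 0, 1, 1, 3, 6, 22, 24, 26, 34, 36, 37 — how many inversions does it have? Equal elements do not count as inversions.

1 out-of-order pair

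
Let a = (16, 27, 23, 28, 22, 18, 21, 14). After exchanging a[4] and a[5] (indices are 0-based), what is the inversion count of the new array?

Inversions: 18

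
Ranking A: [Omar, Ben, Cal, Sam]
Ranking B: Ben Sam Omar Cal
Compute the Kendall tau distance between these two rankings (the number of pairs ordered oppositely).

3

Assign each item its position (1..4) in the first ordering, then rewrite the second ordering as that position sequence:
positions: Omar→1, Ben→2, Cal→3, Sam→4
second ordering as positions: [2, 4, 1, 3]
Discordant pairs = inversions in this position sequence.
2: 1 → 1
4: 1, 3 → 2
1: 0
3: 0
Total: 1 + 2 + 0 + 0 = 3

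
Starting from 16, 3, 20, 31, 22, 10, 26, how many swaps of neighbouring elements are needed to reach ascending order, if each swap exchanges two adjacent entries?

Minimum adjacent swaps = number of inversions (each swap of adjacent out-of-order elements removes one inversion and no swap can remove more).
Count inversions — for each element, later elements that are smaller:
16: 3, 10 → 2
3: none → 0
20: 10 → 1
31: 22, 10, 26 → 3
22: 10 → 1
10: none → 0
26: none → 0
Total inversions: 2 + 0 + 1 + 3 + 1 + 0 + 0 = 7

There are 7 adjacent swaps.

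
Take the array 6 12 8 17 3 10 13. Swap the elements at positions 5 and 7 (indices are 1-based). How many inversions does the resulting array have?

11

Positions 5 and 7 hold 3 and 13; after swapping, the array is [6, 12, 8, 17, 13, 10, 3].
Element-by-element contributions:
6 → 3 → 1
12 → 8, 10, 3 → 3
8 → 3 → 1
17 → 13, 10, 3 → 3
13 → 10, 3 → 2
10 → 3 → 1
3 → none → 0
Sum: 1 + 3 + 1 + 3 + 2 + 1 + 0 = 11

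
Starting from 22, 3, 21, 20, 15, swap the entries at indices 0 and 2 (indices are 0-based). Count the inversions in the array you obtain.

Inversions: 6

Positions 0 and 2 hold 22 and 21; after swapping, the array is [21, 3, 22, 20, 15].
For each element, count later entries that are smaller:
21 → 3, 20, 15 → 3
3 → none → 0
22 → 20, 15 → 2
20 → 15 → 1
15 → none → 0
Sum: 3 + 0 + 2 + 1 + 0 = 6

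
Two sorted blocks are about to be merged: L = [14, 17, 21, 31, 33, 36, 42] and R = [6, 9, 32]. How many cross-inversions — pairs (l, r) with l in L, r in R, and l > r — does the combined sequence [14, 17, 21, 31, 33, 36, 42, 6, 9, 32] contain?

17

Count, for every r in R, how many entries of L exceed r:
r = 6: 14, 17, 21, 31, 33, 36, 42 → 7
r = 9: 14, 17, 21, 31, 33, 36, 42 → 7
r = 32: 33, 36, 42 → 3
Cross-inversions: 7 + 7 + 3 = 17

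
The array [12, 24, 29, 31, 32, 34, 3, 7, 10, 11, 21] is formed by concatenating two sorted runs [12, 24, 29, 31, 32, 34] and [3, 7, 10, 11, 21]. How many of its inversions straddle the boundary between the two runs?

Take each right-half value and tally the left-half values above it:
r = 3: 12, 24, 29, 31, 32, 34 → 6
r = 7: 12, 24, 29, 31, 32, 34 → 6
r = 10: 12, 24, 29, 31, 32, 34 → 6
r = 11: 12, 24, 29, 31, 32, 34 → 6
r = 21: 24, 29, 31, 32, 34 → 5
Cross-inversions: 6 + 6 + 6 + 6 + 5 = 29

29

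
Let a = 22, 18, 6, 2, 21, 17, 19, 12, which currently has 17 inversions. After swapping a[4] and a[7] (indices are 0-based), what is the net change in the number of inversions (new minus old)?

Positions 4 and 7 hold 21 and 12; after swapping, the array is [22, 18, 6, 2, 12, 17, 19, 21].
Count, for each position, how many later elements it exceeds:
22: 7
18: 4
6: 1
2: 0
12: 0
17: 0
19: 0
21: 0
Sum: 7 + 4 + 1 + 0 + 0 + 0 + 0 + 0 = 12
Change: 12 − 17 = -5

-5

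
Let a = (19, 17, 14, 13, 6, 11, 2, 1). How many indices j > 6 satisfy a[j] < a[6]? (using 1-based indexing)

The element at index 6 is 11.
Elements after it: 2, 1
Those smaller than 11: 2, 1

2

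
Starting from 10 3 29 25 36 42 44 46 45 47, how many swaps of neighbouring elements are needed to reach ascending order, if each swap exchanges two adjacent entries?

There are 3 swaps.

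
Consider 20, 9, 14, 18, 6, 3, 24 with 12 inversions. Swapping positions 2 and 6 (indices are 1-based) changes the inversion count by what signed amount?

-3

Positions 2 and 6 hold 9 and 3; after swapping, the array is [20, 3, 14, 18, 6, 9, 24].
For each element, count later entries that are smaller:
20: 5
3: 0
14: 2
18: 2
6: 0
9: 0
24: 0
Sum: 5 + 0 + 2 + 2 + 0 + 0 + 0 = 9
Change: 9 − 12 = -3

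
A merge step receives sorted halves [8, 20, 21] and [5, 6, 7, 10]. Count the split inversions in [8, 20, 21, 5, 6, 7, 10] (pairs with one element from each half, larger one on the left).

Split inversions: 11

Count, for every r in R, how many entries of L exceed r:
r = 5: 8, 20, 21 → 3
r = 6: 8, 20, 21 → 3
r = 7: 8, 20, 21 → 3
r = 10: 20, 21 → 2
Cross-inversions: 3 + 3 + 3 + 2 = 11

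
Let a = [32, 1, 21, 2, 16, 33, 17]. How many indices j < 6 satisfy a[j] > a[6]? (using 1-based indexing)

0 such elements

The element at index 6 is 33.
Elements before it: 32, 1, 21, 2, 16
None of them are larger than 33.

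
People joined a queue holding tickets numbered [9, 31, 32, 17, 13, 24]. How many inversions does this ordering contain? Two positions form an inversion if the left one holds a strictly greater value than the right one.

For each element, count later entries that are smaller:
9: 0
31: 3
32: 3
17: 1
13: 0
24: 0
Sum: 0 + 3 + 3 + 1 + 0 + 0 = 7

7 inversions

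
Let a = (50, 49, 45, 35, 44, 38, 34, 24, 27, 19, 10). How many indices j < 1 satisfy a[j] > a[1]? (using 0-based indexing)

1 such element

The element at index 1 is 49.
Elements before it: 50
Those larger than 49: 50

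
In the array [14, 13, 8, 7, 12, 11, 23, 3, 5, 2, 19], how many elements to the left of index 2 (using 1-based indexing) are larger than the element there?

The element at index 2 is 13.
Elements before it: 14
Those larger than 13: 14

1 such element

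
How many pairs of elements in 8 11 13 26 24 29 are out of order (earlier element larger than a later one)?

Out-of-order pairs: 1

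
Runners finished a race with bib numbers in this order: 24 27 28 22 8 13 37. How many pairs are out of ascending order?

11 out-of-order pairs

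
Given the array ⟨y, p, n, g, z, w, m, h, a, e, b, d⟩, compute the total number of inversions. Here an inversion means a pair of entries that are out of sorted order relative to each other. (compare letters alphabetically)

53

Count, for each position, how many later elements it exceeds:
y → p, n, g, w, m, h, a, e, b, d → 10
p → n, g, m, h, a, e, b, d → 8
n → g, m, h, a, e, b, d → 7
g → a, e, b, d → 4
z → w, m, h, a, e, b, d → 7
w → m, h, a, e, b, d → 6
m → h, a, e, b, d → 5
h → a, e, b, d → 4
a → none → 0
e → b, d → 2
b → none → 0
d → none → 0
Sum: 10 + 8 + 7 + 4 + 7 + 6 + 5 + 4 + 0 + 2 + 0 + 0 = 53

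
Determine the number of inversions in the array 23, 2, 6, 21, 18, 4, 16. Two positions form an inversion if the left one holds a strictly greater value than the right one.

12 inversions

Count, for each position, how many later elements it exceeds:
23 → 2, 6, 21, 18, 4, 16 → 6
2 → none → 0
6 → 4 → 1
21 → 18, 4, 16 → 3
18 → 4, 16 → 2
4 → none → 0
16 → none → 0
Sum: 6 + 0 + 1 + 3 + 2 + 0 + 0 = 12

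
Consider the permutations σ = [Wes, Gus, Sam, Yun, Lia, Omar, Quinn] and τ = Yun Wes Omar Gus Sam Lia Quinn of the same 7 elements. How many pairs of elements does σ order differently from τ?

There are 6 discordant pairs.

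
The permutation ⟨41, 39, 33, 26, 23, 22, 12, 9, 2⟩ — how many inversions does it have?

36

Count, for each position, how many later elements it exceeds:
41: 8
39: 7
33: 6
26: 5
23: 4
22: 3
12: 2
9: 1
2: 0
Sum: 8 + 7 + 6 + 5 + 4 + 3 + 2 + 1 + 0 = 36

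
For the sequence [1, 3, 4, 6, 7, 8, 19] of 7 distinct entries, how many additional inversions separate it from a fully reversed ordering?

Maximum inversions for 7 distinct elements is C(7, 2) = 7·6/2 = 21.
Current inversions — for each element, count later smaller elements:
1: 0
3: 0
4: 0
6: 0
7: 0
8: 0
19: 0
Current total: 0 + 0 + 0 + 0 + 0 + 0 + 0 = 0
Shortfall: 21 − 0 = 21

21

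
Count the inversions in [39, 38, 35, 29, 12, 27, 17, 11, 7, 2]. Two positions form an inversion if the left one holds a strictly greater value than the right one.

Sweep left to right; for each value list the smaller values that follow it:
39 → 38, 35, 29, 12, 27, 17, 11, 7, 2 → 9
38 → 35, 29, 12, 27, 17, 11, 7, 2 → 8
35 → 29, 12, 27, 17, 11, 7, 2 → 7
29 → 12, 27, 17, 11, 7, 2 → 6
12 → 11, 7, 2 → 3
27 → 17, 11, 7, 2 → 4
17 → 11, 7, 2 → 3
11 → 7, 2 → 2
7 → 2 → 1
2 → none → 0
Sum: 9 + 8 + 7 + 6 + 3 + 4 + 3 + 2 + 1 + 0 = 43

There are 43 inversions.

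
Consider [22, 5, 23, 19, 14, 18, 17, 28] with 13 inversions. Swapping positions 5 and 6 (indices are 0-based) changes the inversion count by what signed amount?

Positions 5 and 6 hold 18 and 17; after swapping, the array is [22, 5, 23, 19, 14, 17, 18, 28].
Element-by-element contributions:
22 → 5, 19, 14, 17, 18 → 5
5 → none → 0
23 → 19, 14, 17, 18 → 4
19 → 14, 17, 18 → 3
14 → none → 0
17 → none → 0
18 → none → 0
28 → none → 0
Sum: 5 + 0 + 4 + 3 + 0 + 0 + 0 + 0 = 12
Change: 12 − 13 = -1

-1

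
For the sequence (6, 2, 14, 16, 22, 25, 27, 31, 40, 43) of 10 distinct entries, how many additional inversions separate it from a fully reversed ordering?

44

Maximum inversions for 10 distinct elements is C(10, 2) = 10·9/2 = 45.
Current inversions — for each element, count later smaller elements:
6: 1
2: 0
14: 0
16: 0
22: 0
25: 0
27: 0
31: 0
40: 0
43: 0
Current total: 1 + 0 + 0 + 0 + 0 + 0 + 0 + 0 + 0 + 0 = 1
Shortfall: 45 − 1 = 44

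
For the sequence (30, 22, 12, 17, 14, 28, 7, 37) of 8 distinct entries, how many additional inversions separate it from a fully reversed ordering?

Maximum inversions for 8 distinct elements is C(8, 2) = 8·7/2 = 28.
Current inversions — for each element, count later smaller elements:
30: 6
22: 4
12: 1
17: 2
14: 1
28: 1
7: 0
37: 0
Current total: 6 + 4 + 1 + 2 + 1 + 1 + 0 + 0 = 15
Shortfall: 28 − 15 = 13

13 inversions short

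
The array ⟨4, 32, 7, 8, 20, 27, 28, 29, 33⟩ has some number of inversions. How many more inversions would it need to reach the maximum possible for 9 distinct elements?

30

Maximum inversions for 9 distinct elements is C(9, 2) = 9·8/2 = 36.
Current inversions — for each element, count later smaller elements:
4: 0
32: 6
7: 0
8: 0
20: 0
27: 0
28: 0
29: 0
33: 0
Current total: 0 + 6 + 0 + 0 + 0 + 0 + 0 + 0 + 0 = 6
Shortfall: 36 − 6 = 30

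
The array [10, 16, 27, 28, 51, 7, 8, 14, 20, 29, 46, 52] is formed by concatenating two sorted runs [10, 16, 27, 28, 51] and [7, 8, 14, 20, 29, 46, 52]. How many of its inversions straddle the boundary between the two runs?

19

Take each right-half value and tally the left-half values above it:
r = 7: 10, 16, 27, 28, 51 → 5
r = 8: 10, 16, 27, 28, 51 → 5
r = 14: 16, 27, 28, 51 → 4
r = 20: 27, 28, 51 → 3
r = 29: 51 → 1
r = 46: 51 → 1
r = 52: none → 0
Cross-inversions: 5 + 5 + 4 + 3 + 1 + 1 + 0 = 19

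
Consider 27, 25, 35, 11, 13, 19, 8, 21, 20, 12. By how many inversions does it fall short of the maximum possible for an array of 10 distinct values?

Maximum inversions for 10 distinct elements is C(10, 2) = 10·9/2 = 45.
Current inversions — for each element, count later smaller elements:
27: 8
25: 7
35: 7
11: 1
13: 2
19: 2
8: 0
21: 2
20: 1
12: 0
Current total: 8 + 7 + 7 + 1 + 2 + 2 + 0 + 2 + 1 + 0 = 30
Shortfall: 45 − 30 = 15

15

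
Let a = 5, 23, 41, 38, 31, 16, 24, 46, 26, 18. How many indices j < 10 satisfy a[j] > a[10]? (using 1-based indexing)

7

The element at index 10 is 18.
Elements before it: 5, 23, 41, 38, 31, 16, 24, 46, 26
Those larger than 18: 23, 41, 38, 31, 24, 46, 26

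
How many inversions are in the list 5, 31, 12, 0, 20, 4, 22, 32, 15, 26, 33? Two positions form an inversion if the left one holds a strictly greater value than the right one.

Inversions: 16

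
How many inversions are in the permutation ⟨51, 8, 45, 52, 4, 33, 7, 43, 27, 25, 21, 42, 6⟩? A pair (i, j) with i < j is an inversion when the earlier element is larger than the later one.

There are 50 inversions.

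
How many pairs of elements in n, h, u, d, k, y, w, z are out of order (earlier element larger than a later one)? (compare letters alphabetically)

Sweep left to right; for each value list the smaller values that follow it:
n → h, d, k → 3
h → d → 1
u → d, k → 2
d → none → 0
k → none → 0
y → w → 1
w → none → 0
z → none → 0
Sum: 3 + 1 + 2 + 0 + 0 + 1 + 0 + 0 = 7

Out-of-order pairs: 7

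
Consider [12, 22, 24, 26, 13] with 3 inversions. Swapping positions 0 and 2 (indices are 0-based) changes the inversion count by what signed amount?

Positions 0 and 2 hold 12 and 24; after swapping, the array is [24, 22, 12, 26, 13].
Element-by-element contributions:
24 → 22, 12, 13 → 3
22 → 12, 13 → 2
12 → none → 0
26 → 13 → 1
13 → none → 0
Sum: 3 + 2 + 0 + 1 + 0 = 6
Change: 6 − 3 = +3

+3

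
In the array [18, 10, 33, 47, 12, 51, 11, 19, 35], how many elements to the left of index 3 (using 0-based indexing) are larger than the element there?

The element at index 3 is 47.
Elements before it: 18, 10, 33
None of them are larger than 47.

0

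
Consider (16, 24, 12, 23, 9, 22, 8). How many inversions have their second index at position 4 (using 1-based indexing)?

1 such element

The element at index 4 is 23.
Elements before it: 16, 24, 12
Those larger than 23: 24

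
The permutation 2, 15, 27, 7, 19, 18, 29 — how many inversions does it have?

5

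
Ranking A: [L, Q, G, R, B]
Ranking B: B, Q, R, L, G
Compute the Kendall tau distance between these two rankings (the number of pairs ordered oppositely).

Assign each item its position (1..5) in the first ordering, then rewrite the second ordering as that position sequence:
positions: L→1, Q→2, G→3, R→4, B→5
second ordering as positions: [5, 2, 4, 1, 3]
Discordant pairs = inversions in this position sequence.
5: 2, 4, 1, 3 → 4
2: 1 → 1
4: 1, 3 → 2
1: 0
3: 0
Total: 4 + 1 + 2 + 0 + 0 = 7

7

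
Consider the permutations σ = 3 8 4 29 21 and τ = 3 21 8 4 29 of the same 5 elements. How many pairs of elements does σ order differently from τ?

Discordant pairs: 3

Assign each item its position (1..5) in the first ordering, then rewrite the second ordering as that position sequence:
positions: 3→1, 8→2, 4→3, 29→4, 21→5
second ordering as positions: [1, 5, 2, 3, 4]
Discordant pairs = inversions in this position sequence.
1: 0
5: 2, 3, 4 → 3
2: 0
3: 0
4: 0
Total: 0 + 3 + 0 + 0 + 0 = 3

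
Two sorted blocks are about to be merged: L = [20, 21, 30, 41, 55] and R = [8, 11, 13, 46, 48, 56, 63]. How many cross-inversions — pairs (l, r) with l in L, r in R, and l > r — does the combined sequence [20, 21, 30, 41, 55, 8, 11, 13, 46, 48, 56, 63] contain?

Count, for every r in R, how many entries of L exceed r:
r = 8: 20, 21, 30, 41, 55 → 5
r = 11: 20, 21, 30, 41, 55 → 5
r = 13: 20, 21, 30, 41, 55 → 5
r = 46: 55 → 1
r = 48: 55 → 1
r = 56: none → 0
r = 63: none → 0
Cross-inversions: 5 + 5 + 5 + 1 + 1 + 0 + 0 = 17

17 cross-inversions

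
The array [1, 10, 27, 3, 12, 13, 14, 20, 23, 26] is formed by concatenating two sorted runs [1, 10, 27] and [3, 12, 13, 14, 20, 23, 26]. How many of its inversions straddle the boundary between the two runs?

Cross-inversions: 8

Count, for every r in R, how many entries of L exceed r:
r = 3: 10, 27 → 2
r = 12: 27 → 1
r = 13: 27 → 1
r = 14: 27 → 1
r = 20: 27 → 1
r = 23: 27 → 1
r = 26: 27 → 1
Cross-inversions: 2 + 1 + 1 + 1 + 1 + 1 + 1 = 8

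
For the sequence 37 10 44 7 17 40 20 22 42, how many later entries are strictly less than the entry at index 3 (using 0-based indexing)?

0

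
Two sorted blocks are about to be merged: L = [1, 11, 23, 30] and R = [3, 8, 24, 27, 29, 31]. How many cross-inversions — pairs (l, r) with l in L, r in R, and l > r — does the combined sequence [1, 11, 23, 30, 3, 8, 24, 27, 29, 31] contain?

Count, for every r in R, how many entries of L exceed r:
r = 3: 11, 23, 30 → 3
r = 8: 11, 23, 30 → 3
r = 24: 30 → 1
r = 27: 30 → 1
r = 29: 30 → 1
r = 31: none → 0
Cross-inversions: 3 + 3 + 1 + 1 + 1 + 0 = 9

9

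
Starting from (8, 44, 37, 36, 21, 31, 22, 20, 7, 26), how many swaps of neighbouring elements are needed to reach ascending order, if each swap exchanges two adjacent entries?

31 adjacent swaps

Minimum adjacent swaps = number of inversions (each swap of adjacent out-of-order elements removes one inversion and no swap can remove more).
Count inversions — for each element, later elements that are smaller:
8: 7 → 1
44: 37, 36, 21, 31, 22, 20, 7, 26 → 8
37: 36, 21, 31, 22, 20, 7, 26 → 7
36: 21, 31, 22, 20, 7, 26 → 6
21: 20, 7 → 2
31: 22, 20, 7, 26 → 4
22: 20, 7 → 2
20: 7 → 1
7: none → 0
26: none → 0
Total inversions: 1 + 8 + 7 + 6 + 2 + 4 + 2 + 1 + 0 + 0 = 31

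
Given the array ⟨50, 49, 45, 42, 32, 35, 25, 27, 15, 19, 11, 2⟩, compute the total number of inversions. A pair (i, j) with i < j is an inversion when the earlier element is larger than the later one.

63

Sweep left to right; for each value list the smaller values that follow it:
50: 11
49: 10
45: 9
42: 8
32: 6
35: 6
25: 4
27: 4
15: 2
19: 2
11: 1
2: 0
Sum: 11 + 10 + 9 + 8 + 6 + 6 + 4 + 4 + 2 + 2 + 1 + 0 = 63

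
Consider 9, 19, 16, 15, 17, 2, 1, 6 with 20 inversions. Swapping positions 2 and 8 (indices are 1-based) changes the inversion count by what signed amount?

Positions 2 and 8 hold 19 and 6; after swapping, the array is [9, 6, 16, 15, 17, 2, 1, 19].
Element-by-element contributions:
9 → 6, 2, 1 → 3
6 → 2, 1 → 2
16 → 15, 2, 1 → 3
15 → 2, 1 → 2
17 → 2, 1 → 2
2 → 1 → 1
1 → none → 0
19 → none → 0
Sum: 3 + 2 + 3 + 2 + 2 + 1 + 0 + 0 = 13
Change: 13 − 20 = -7

-7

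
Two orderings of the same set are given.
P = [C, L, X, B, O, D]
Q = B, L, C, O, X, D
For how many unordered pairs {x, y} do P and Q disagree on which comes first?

5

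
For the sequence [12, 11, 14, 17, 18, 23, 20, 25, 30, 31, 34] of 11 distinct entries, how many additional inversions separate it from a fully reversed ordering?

Maximum inversions for 11 distinct elements is C(11, 2) = 11·10/2 = 55.
Current inversions — for each element, count later smaller elements:
12: 1
11: 0
14: 0
17: 0
18: 0
23: 1
20: 0
25: 0
30: 0
31: 0
34: 0
Current total: 1 + 0 + 0 + 0 + 0 + 1 + 0 + 0 + 0 + 0 + 0 = 2
Shortfall: 55 − 2 = 53

53 inversions short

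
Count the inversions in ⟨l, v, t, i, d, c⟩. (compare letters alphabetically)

For each element, count later entries that are smaller:
l: 3
v: 4
t: 3
i: 2
d: 1
c: 0
Sum: 3 + 4 + 3 + 2 + 1 + 0 = 13

13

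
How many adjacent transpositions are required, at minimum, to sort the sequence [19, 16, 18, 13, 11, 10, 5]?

Minimum adjacent swaps = number of inversions (each swap of adjacent out-of-order elements removes one inversion and no swap can remove more).
Count inversions — for each element, later elements that are smaller:
19: 16, 18, 13, 11, 10, 5 → 6
16: 13, 11, 10, 5 → 4
18: 13, 11, 10, 5 → 4
13: 11, 10, 5 → 3
11: 10, 5 → 2
10: 5 → 1
5: none → 0
Total inversions: 6 + 4 + 4 + 3 + 2 + 1 + 0 = 20

20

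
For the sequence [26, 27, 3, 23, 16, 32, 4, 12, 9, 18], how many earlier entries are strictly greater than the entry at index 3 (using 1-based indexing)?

The element at index 3 is 3.
Elements before it: 26, 27
Those larger than 3: 26, 27

2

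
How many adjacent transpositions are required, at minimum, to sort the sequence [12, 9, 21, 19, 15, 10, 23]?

The minimum number of adjacent swaps to sort an array equals its inversion count, since every such swap removes exactly one inversion.
Count inversions — for each element, later elements that are smaller:
12: 9, 10 → 2
9: none → 0
21: 19, 15, 10 → 3
19: 15, 10 → 2
15: 10 → 1
10: none → 0
23: none → 0
Total inversions: 2 + 0 + 3 + 2 + 1 + 0 + 0 = 8

Swaps: 8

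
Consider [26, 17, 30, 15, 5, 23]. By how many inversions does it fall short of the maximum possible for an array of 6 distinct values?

Maximum inversions for 6 distinct elements is C(6, 2) = 6·5/2 = 15.
Current inversions — for each element, count later smaller elements:
26: 4
17: 2
30: 3
15: 1
5: 0
23: 0
Current total: 4 + 2 + 3 + 1 + 0 + 0 = 10
Shortfall: 15 − 10 = 5

5 inversions short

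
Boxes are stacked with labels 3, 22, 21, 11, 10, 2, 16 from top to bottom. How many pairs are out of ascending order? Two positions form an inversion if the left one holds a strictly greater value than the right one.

13

Count, for each position, how many later elements it exceeds:
3: 1
22: 5
21: 4
11: 2
10: 1
2: 0
16: 0
Sum: 1 + 5 + 4 + 2 + 1 + 0 + 0 = 13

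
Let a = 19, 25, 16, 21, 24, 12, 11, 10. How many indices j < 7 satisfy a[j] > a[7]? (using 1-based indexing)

The element at index 7 is 11.
Elements before it: 19, 25, 16, 21, 24, 12
Those larger than 11: 19, 25, 16, 21, 24, 12

6 such elements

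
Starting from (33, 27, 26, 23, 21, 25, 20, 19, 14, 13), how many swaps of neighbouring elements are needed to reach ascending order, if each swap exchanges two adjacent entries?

43 swaps

Minimum adjacent swaps = number of inversions (each swap of adjacent out-of-order elements removes one inversion and no swap can remove more).
Count inversions — for each element, later elements that are smaller:
33: 27, 26, 23, 21, 25, 20, 19, 14, 13 → 9
27: 26, 23, 21, 25, 20, 19, 14, 13 → 8
26: 23, 21, 25, 20, 19, 14, 13 → 7
23: 21, 20, 19, 14, 13 → 5
21: 20, 19, 14, 13 → 4
25: 20, 19, 14, 13 → 4
20: 19, 14, 13 → 3
19: 14, 13 → 2
14: 13 → 1
13: none → 0
Total inversions: 9 + 8 + 7 + 5 + 4 + 4 + 3 + 2 + 1 + 0 = 43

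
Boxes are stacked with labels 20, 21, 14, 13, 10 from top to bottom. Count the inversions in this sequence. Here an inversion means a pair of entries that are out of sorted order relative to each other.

For each element, count later entries that are smaller:
20 → 14, 13, 10 → 3
21 → 14, 13, 10 → 3
14 → 13, 10 → 2
13 → 10 → 1
10 → none → 0
Sum: 3 + 3 + 2 + 1 + 0 = 9

9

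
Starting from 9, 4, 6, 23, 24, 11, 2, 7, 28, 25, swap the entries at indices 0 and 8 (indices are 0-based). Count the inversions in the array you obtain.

22

Positions 0 and 8 hold 9 and 28; after swapping, the array is [28, 4, 6, 23, 24, 11, 2, 7, 9, 25].
Element-by-element contributions:
28 → 4, 6, 23, 24, 11, 2, 7, 9, 25 → 9
4 → 2 → 1
6 → 2 → 1
23 → 11, 2, 7, 9 → 4
24 → 11, 2, 7, 9 → 4
11 → 2, 7, 9 → 3
2 → none → 0
7 → none → 0
9 → none → 0
25 → none → 0
Sum: 9 + 1 + 1 + 4 + 4 + 3 + 0 + 0 + 0 + 0 = 22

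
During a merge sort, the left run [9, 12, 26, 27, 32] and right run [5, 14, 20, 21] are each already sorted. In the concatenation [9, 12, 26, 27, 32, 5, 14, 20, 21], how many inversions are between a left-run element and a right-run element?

Take each right-half value and tally the left-half values above it:
r = 5: 9, 12, 26, 27, 32 → 5
r = 14: 26, 27, 32 → 3
r = 20: 26, 27, 32 → 3
r = 21: 26, 27, 32 → 3
Cross-inversions: 5 + 3 + 3 + 3 = 14

14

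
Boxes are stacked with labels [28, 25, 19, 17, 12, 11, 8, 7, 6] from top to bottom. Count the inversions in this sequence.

36

Element-by-element contributions:
28 → 25, 19, 17, 12, 11, 8, 7, 6 → 8
25 → 19, 17, 12, 11, 8, 7, 6 → 7
19 → 17, 12, 11, 8, 7, 6 → 6
17 → 12, 11, 8, 7, 6 → 5
12 → 11, 8, 7, 6 → 4
11 → 8, 7, 6 → 3
8 → 7, 6 → 2
7 → 6 → 1
6 → none → 0
Sum: 8 + 7 + 6 + 5 + 4 + 3 + 2 + 1 + 0 = 36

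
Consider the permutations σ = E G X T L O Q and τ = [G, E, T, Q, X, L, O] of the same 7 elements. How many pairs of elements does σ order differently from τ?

5

Assign each item its position (1..7) in the first ordering, then rewrite the second ordering as that position sequence:
positions: E→1, G→2, X→3, T→4, L→5, O→6, Q→7
second ordering as positions: [2, 1, 4, 7, 3, 5, 6]
Discordant pairs = inversions in this position sequence.
2: 1 → 1
1: 0
4: 3 → 1
7: 3, 5, 6 → 3
3: 0
5: 0
6: 0
Total: 1 + 0 + 1 + 3 + 0 + 0 + 0 = 5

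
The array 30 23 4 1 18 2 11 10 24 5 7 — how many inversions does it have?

Count, for each position, how many later elements it exceeds:
30: 10
23: 8
4: 2
1: 0
18: 5
2: 0
11: 3
10: 2
24: 2
5: 0
7: 0
Sum: 10 + 8 + 2 + 0 + 5 + 0 + 3 + 2 + 2 + 0 + 0 = 32

32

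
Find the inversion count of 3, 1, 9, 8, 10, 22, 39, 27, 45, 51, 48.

4 inversions

Count, for each position, how many later elements it exceeds:
3: 1
1: 0
9: 1
8: 0
10: 0
22: 0
39: 1
27: 0
45: 0
51: 1
48: 0
Sum: 1 + 0 + 1 + 0 + 0 + 0 + 1 + 0 + 0 + 1 + 0 = 4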